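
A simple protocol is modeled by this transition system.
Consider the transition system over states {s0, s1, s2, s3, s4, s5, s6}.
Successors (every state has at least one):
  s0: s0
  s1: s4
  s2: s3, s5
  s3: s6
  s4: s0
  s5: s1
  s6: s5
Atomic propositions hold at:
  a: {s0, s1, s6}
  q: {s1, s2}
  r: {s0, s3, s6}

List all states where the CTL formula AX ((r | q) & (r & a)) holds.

Sat(r | q) = {s0, s1, s2, s3, s6}
Sat(r & a) = {s0, s6}
Sat((r | q) & (r & a)) = {s0, s6}
Sat(AX ((r | q) & (r & a))) = {s : every successor in {s0, s6}} = {s0, s3, s4}

{s0, s3, s4}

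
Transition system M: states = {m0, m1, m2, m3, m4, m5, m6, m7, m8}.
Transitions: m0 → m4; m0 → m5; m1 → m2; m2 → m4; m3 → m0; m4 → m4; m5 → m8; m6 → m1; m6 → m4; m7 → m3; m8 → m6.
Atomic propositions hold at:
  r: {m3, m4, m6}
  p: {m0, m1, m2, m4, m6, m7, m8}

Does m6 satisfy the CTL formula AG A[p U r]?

Yes

A[p U r]: least fixpoint, start Z0 = Sat(r) = {m3, m4, m6}, add states in Sat(p) with every successor in Z. Z1 = {m2, m3, m4, m6, m7, m8}; Z2 = {m1, m2, m3, m4, m6, m7, m8}; fixed.
Sat(A[p U r]) = {m1, m2, m3, m4, m6, m7, m8}
AG A[p U r]: greatest fixpoint, start Z0 = {m1, m2, m3, m4, m6, m7, m8}, keep only states in Sat with every successor in Z. Z1 = {m1, m2, m4, m6, m7, m8}; Z2 = {m1, m2, m4, m6, m8}; fixed.
Sat(AG A[p U r]) = {m1, m2, m4, m6, m8}
m6 ∈ Sat(AG A[p U r]) = {m1, m2, m4, m6, m8}, so the formula holds at m6.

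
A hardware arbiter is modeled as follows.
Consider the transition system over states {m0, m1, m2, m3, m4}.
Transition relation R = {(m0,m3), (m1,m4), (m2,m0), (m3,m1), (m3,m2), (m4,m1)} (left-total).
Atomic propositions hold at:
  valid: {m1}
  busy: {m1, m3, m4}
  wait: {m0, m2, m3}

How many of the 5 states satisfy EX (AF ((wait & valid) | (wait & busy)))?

Sat(wait & valid) = ∅
Sat(wait & busy) = {m3}
Sat((wait & valid) | (wait & busy)) = {m3}
AF ((wait & valid) | (wait & busy)): least fixpoint, start Z0 = {m3}, add states with every successor in Z. Z1 = {m0, m3}; Z2 = {m0, m2, m3}; fixed.
Sat(AF ((wait & valid) | (wait & busy))) = {m0, m2, m3}
Sat(EX (AF ((wait & valid) | (wait & busy)))) = {s : some successor in {m0, m2, m3}} = {m0, m2, m3}
|Sat(EX (AF ((wait & valid) | (wait & busy))))| = |{m0, m2, m3}| = 3.

3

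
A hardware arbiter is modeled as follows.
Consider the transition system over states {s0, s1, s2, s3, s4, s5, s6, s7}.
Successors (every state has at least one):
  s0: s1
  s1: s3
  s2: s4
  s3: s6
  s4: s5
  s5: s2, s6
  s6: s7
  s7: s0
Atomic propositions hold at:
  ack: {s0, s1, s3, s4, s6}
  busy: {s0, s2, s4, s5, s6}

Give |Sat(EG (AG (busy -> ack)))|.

5

Sat(busy -> ack) = {s0, s1, s3, s4, s6, s7}
AG (busy -> ack): greatest fixpoint, start Z0 = {s0, s1, s3, s4, s6, s7}, keep only states in Sat with every successor in Z. Z1 = {s0, s1, s3, s6, s7}; fixed.
Sat(AG (busy -> ack)) = {s0, s1, s3, s6, s7}
EG (AG (busy -> ack)): greatest fixpoint, start Z0 = {s0, s1, s3, s6, s7}, keep only states in Sat with some successor in Z. Already a fixed point.
Sat(EG (AG (busy -> ack))) = {s0, s1, s3, s6, s7}
|Sat(EG (AG (busy -> ack)))| = |{s0, s1, s3, s6, s7}| = 5.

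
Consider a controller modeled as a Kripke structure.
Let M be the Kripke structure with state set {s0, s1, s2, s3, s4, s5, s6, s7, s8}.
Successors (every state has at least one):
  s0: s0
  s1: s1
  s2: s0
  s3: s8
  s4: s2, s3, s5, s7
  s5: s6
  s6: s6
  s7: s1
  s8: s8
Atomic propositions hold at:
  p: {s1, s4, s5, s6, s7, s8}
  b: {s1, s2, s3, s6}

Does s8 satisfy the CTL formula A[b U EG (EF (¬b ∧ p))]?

Yes

Sat(¬b) = {s0, s4, s5, s7, s8}
Sat(¬b ∧ p) = {s4, s5, s7, s8}
EF (¬b ∧ p): least fixpoint, start Z0 = {s4, s5, s7, s8}, add states with some successor in Z. Z1 = {s3, s4, s5, s7, s8}; fixed.
Sat(EF (¬b ∧ p)) = {s3, s4, s5, s7, s8}
EG (EF (¬b ∧ p)): greatest fixpoint, start Z0 = {s3, s4, s5, s7, s8}, keep only states in Sat with some successor in Z. Z1 = {s3, s4, s8}; fixed.
Sat(EG (EF (¬b ∧ p))) = {s3, s4, s8}
A[b U EG (EF (¬b ∧ p))]: least fixpoint, start Z0 = Sat(EG (EF (¬b ∧ p))) = {s3, s4, s8}, add states in Sat(b) with every successor in Z. Already a fixed point.
Sat(A[b U EG (EF (¬b ∧ p))]) = {s3, s4, s8}
s8 ∈ Sat(A[b U EG (EF (¬b ∧ p))]) = {s3, s4, s8}, so the formula holds at s8.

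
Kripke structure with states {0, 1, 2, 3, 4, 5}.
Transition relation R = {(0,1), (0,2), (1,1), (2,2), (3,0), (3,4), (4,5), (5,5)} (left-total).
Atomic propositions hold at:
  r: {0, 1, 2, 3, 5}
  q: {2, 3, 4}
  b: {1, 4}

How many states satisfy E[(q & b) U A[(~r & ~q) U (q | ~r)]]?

3

Sat(q & b) = {4}
Sat(~r) = {4}
Sat(~q) = {0, 1, 5}
Sat(~r & ~q) = ∅
Sat(q | ~r) = {2, 3, 4}
A[(~r & ~q) U (q | ~r)]: least fixpoint, start Z0 = Sat((q | ~r)) = {2, 3, 4}, add states in Sat(~r & ~q) with every successor in Z. Already a fixed point.
Sat(A[(~r & ~q) U (q | ~r)]) = {2, 3, 4}
E[(q & b) U A[(~r & ~q) U (q | ~r)]]: least fixpoint, start Z0 = Sat(A[(~r & ~q) U (q | ~r)]) = {2, 3, 4}, add states in Sat(q & b) with some successor in Z. Already a fixed point.
Sat(E[(q & b) U A[(~r & ~q) U (q | ~r)]]) = {2, 3, 4}
|Sat(E[(q & b) U A[(~r & ~q) U (q | ~r)]])| = |{2, 3, 4}| = 3.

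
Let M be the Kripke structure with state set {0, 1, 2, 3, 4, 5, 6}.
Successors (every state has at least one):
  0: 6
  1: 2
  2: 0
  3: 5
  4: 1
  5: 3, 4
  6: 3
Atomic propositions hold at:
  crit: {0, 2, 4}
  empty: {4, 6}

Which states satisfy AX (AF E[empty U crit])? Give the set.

E[empty U crit]: least fixpoint, start Z0 = Sat(crit) = {0, 2, 4}, add states in Sat(empty) with some successor in Z. Already a fixed point.
Sat(E[empty U crit]) = {0, 2, 4}
AF E[empty U crit]: least fixpoint, start Z0 = {0, 2, 4}, add states with every successor in Z. Z1 = {0, 1, 2, 4}; fixed.
Sat(AF E[empty U crit]) = {0, 1, 2, 4}
Sat(AX (AF E[empty U crit])) = {s : every successor in {0, 1, 2, 4}} = {1, 2, 4}

{1, 2, 4}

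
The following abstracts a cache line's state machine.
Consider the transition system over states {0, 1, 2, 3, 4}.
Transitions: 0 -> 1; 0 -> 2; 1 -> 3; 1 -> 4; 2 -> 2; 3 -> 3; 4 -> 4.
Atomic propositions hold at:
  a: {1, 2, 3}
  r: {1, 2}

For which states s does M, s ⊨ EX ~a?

{1, 4}

Sat(~a) = {0, 4}
Sat(EX ~a) = {s : some successor in {0, 4}} = {1, 4}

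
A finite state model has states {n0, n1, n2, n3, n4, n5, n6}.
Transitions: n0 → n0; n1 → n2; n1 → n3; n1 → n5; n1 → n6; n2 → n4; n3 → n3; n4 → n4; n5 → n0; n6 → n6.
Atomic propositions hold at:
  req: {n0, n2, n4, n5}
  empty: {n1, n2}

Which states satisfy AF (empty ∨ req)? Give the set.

Sat(empty ∨ req) = {n0, n1, n2, n4, n5}
AF (empty ∨ req): least fixpoint, start Z0 = {n0, n1, n2, n4, n5}, add states with every successor in Z. Already a fixed point.
Sat(AF (empty ∨ req)) = {n0, n1, n2, n4, n5}

{n0, n1, n2, n4, n5}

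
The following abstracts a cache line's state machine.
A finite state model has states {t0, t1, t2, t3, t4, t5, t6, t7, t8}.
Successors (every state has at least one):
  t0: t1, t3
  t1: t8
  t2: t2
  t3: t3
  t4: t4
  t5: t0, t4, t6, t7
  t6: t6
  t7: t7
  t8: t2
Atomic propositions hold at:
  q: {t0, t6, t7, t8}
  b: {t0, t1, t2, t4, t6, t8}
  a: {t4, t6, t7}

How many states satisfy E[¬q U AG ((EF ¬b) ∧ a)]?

Sat(¬q) = {t1, t2, t3, t4, t5}
Sat(¬b) = {t3, t5, t7}
EF ¬b: least fixpoint, start Z0 = {t3, t5, t7}, add states with some successor in Z. Z1 = {t0, t3, t5, t7}; fixed.
Sat(EF ¬b) = {t0, t3, t5, t7}
Sat((EF ¬b) ∧ a) = {t7}
AG ((EF ¬b) ∧ a): greatest fixpoint, start Z0 = {t7}, keep only states in Sat with every successor in Z. Already a fixed point.
Sat(AG ((EF ¬b) ∧ a)) = {t7}
E[¬q U AG ((EF ¬b) ∧ a)]: least fixpoint, start Z0 = Sat(AG ((EF ¬b) ∧ a)) = {t7}, add states in Sat(¬q) with some successor in Z. Z1 = {t5, t7}; fixed.
Sat(E[¬q U AG ((EF ¬b) ∧ a)]) = {t5, t7}
|Sat(E[¬q U AG ((EF ¬b) ∧ a)])| = |{t5, t7}| = 2.

2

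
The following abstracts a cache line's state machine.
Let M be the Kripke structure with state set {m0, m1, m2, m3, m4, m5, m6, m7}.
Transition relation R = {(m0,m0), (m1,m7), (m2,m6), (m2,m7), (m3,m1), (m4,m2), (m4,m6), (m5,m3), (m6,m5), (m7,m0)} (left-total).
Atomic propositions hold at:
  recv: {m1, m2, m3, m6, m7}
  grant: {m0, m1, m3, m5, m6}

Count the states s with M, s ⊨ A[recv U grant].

7

A[recv U grant]: least fixpoint, start Z0 = Sat(grant) = {m0, m1, m3, m5, m6}, add states in Sat(recv) with every successor in Z. Z1 = {m0, m1, m3, m5, m6, m7}; Z2 = {m0, m1, m2, m3, m5, m6, m7}; fixed.
Sat(A[recv U grant]) = {m0, m1, m2, m3, m5, m6, m7}
|Sat(A[recv U grant])| = |{m0, m1, m2, m3, m5, m6, m7}| = 7.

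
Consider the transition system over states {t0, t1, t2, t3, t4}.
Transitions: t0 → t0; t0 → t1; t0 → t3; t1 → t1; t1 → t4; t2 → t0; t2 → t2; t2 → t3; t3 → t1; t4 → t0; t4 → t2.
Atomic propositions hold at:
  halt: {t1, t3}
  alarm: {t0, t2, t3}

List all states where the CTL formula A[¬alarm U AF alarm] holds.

Sat(¬alarm) = {t1, t4}
AF alarm: least fixpoint, start Z0 = {t0, t2, t3}, add states with every successor in Z. Z1 = {t0, t2, t3, t4}; fixed.
Sat(AF alarm) = {t0, t2, t3, t4}
A[¬alarm U AF alarm]: least fixpoint, start Z0 = Sat(AF alarm) = {t0, t2, t3, t4}, add states in Sat(¬alarm) with every successor in Z. Already a fixed point.
Sat(A[¬alarm U AF alarm]) = {t0, t2, t3, t4}

{t0, t2, t3, t4}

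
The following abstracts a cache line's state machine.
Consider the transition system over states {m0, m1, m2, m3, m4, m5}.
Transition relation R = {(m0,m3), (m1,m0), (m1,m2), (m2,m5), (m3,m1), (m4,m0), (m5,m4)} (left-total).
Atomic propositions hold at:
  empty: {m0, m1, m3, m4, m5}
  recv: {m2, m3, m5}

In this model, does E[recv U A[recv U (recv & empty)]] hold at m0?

Sat(recv & empty) = {m3, m5}
A[recv U (recv & empty)]: least fixpoint, start Z0 = Sat((recv & empty)) = {m3, m5}, add states in Sat(recv) with every successor in Z. Z1 = {m2, m3, m5}; fixed.
Sat(A[recv U (recv & empty)]) = {m2, m3, m5}
E[recv U A[recv U (recv & empty)]]: least fixpoint, start Z0 = Sat(A[recv U (recv & empty)]) = {m2, m3, m5}, add states in Sat(recv) with some successor in Z. Already a fixed point.
Sat(E[recv U A[recv U (recv & empty)]]) = {m2, m3, m5}
m0 ∉ Sat(E[recv U A[recv U (recv & empty)]]) = {m2, m3, m5}, so the formula does not hold at m0.

No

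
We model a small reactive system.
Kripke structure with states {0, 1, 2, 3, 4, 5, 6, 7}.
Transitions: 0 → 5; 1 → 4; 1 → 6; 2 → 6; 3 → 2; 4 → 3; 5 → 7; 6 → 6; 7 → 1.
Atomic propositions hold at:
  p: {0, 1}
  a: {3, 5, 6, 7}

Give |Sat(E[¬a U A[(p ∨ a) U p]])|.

4

Sat(¬a) = {0, 1, 2, 4}
Sat(p ∨ a) = {0, 1, 3, 5, 6, 7}
A[(p ∨ a) U p]: least fixpoint, start Z0 = Sat(p) = {0, 1}, add states in Sat(p ∨ a) with every successor in Z. Z1 = {0, 1, 7}; Z2 = {0, 1, 5, 7}; fixed.
Sat(A[(p ∨ a) U p]) = {0, 1, 5, 7}
E[¬a U A[(p ∨ a) U p]]: least fixpoint, start Z0 = Sat(A[(p ∨ a) U p]) = {0, 1, 5, 7}, add states in Sat(¬a) with some successor in Z. Already a fixed point.
Sat(E[¬a U A[(p ∨ a) U p]]) = {0, 1, 5, 7}
|Sat(E[¬a U A[(p ∨ a) U p]])| = |{0, 1, 5, 7}| = 4.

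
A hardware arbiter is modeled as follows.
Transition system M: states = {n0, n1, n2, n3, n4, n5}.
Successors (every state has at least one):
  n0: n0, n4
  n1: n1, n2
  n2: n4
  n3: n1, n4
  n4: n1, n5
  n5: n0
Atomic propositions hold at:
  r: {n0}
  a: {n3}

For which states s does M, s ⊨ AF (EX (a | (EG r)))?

EG r: greatest fixpoint, start Z0 = {n0}, keep only states in Sat with some successor in Z. Already a fixed point.
Sat(EG r) = {n0}
Sat(a | (EG r)) = {n0, n3}
Sat(EX (a | (EG r))) = {s : some successor in {n0, n3}} = {n0, n5}
AF (EX (a | (EG r))): least fixpoint, start Z0 = {n0, n5}, add states with every successor in Z. Already a fixed point.
Sat(AF (EX (a | (EG r)))) = {n0, n5}

{n0, n5}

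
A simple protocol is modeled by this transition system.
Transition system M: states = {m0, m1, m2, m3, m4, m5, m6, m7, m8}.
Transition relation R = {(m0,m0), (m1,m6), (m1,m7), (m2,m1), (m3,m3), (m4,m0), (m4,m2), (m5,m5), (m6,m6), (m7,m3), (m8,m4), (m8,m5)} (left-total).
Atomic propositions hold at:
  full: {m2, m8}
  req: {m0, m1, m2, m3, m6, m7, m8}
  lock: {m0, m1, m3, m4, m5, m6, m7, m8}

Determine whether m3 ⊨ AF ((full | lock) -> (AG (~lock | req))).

Yes

Sat(full | lock) = {m0, m1, m2, m3, m4, m5, m6, m7, m8}
Sat(~lock) = {m2}
Sat(~lock | req) = {m0, m1, m2, m3, m6, m7, m8}
AG (~lock | req): greatest fixpoint, start Z0 = {m0, m1, m2, m3, m6, m7, m8}, keep only states in Sat with every successor in Z. Z1 = {m0, m1, m2, m3, m6, m7}; fixed.
Sat(AG (~lock | req)) = {m0, m1, m2, m3, m6, m7}
Sat((full | lock) -> (AG (~lock | req))) = {m0, m1, m2, m3, m6, m7}
AF ((full | lock) -> (AG (~lock | req))): least fixpoint, start Z0 = {m0, m1, m2, m3, m6, m7}, add states with every successor in Z. Z1 = {m0, m1, m2, m3, m4, m6, m7}; fixed.
Sat(AF ((full | lock) -> (AG (~lock | req)))) = {m0, m1, m2, m3, m4, m6, m7}
m3 ∈ Sat(AF ((full | lock) -> (AG (~lock | req)))) = {m0, m1, m2, m3, m4, m6, m7}, so the formula holds at m3.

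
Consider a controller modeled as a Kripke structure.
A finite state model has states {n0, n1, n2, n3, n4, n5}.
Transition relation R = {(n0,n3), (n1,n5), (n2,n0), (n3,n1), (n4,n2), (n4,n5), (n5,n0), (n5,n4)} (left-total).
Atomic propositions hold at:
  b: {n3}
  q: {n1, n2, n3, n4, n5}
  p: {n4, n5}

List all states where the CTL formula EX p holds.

Sat(EX p) = {s : some successor in {n4, n5}} = {n1, n4, n5}

{n1, n4, n5}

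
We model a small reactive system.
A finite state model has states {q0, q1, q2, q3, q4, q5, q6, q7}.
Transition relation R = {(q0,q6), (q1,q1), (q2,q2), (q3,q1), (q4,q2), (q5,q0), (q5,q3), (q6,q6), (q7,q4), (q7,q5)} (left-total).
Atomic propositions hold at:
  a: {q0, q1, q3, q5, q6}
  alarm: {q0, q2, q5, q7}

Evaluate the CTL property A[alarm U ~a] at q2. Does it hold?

Sat(~a) = {q2, q4, q7}
A[alarm U ~a]: least fixpoint, start Z0 = Sat(~a) = {q2, q4, q7}, add states in Sat(alarm) with every successor in Z. Already a fixed point.
Sat(A[alarm U ~a]) = {q2, q4, q7}
q2 ∈ Sat(A[alarm U ~a]) = {q2, q4, q7}, so the formula holds at q2.

Yes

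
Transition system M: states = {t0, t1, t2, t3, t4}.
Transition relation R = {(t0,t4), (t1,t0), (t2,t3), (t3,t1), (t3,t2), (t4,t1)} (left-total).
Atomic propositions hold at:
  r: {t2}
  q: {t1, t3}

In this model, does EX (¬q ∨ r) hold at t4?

No

Sat(¬q) = {t0, t2, t4}
Sat(¬q ∨ r) = {t0, t2, t4}
Sat(EX (¬q ∨ r)) = {s : some successor in {t0, t2, t4}} = {t0, t1, t3}
t4 ∉ Sat(EX (¬q ∨ r)) = {t0, t1, t3}, so the formula does not hold at t4.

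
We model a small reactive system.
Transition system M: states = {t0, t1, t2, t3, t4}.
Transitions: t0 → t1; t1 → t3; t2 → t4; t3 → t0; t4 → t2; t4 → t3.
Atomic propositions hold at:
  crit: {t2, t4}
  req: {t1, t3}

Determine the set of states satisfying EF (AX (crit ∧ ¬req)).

Sat(¬req) = {t0, t2, t4}
Sat(crit ∧ ¬req) = {t2, t4}
Sat(AX (crit ∧ ¬req)) = {s : every successor in {t2, t4}} = {t2}
EF (AX (crit ∧ ¬req)): least fixpoint, start Z0 = {t2}, add states with some successor in Z. Z1 = {t2, t4}; fixed.
Sat(EF (AX (crit ∧ ¬req))) = {t2, t4}

{t2, t4}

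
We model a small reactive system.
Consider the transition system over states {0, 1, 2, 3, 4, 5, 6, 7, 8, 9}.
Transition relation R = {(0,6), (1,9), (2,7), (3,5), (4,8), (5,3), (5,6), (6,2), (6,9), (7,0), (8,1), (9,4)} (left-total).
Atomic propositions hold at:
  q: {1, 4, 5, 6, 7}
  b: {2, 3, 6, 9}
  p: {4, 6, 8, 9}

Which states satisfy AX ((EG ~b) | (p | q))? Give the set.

Sat(~b) = {0, 1, 4, 5, 7, 8}
EG ~b: greatest fixpoint, start Z0 = {0, 1, 4, 5, 7, 8}, keep only states in Sat with some successor in Z. Z1 = {4, 7, 8}; Z2 = {4}; Z3 = ∅; fixed.
Sat(EG ~b) = ∅
Sat(p | q) = {1, 4, 5, 6, 7, 8, 9}
Sat((EG ~b) | (p | q)) = {1, 4, 5, 6, 7, 8, 9}
Sat(AX ((EG ~b) | (p | q))) = {s : every successor in {1, 4, 5, 6, 7, 8, 9}} = {0, 1, 2, 3, 4, 8, 9}

{0, 1, 2, 3, 4, 8, 9}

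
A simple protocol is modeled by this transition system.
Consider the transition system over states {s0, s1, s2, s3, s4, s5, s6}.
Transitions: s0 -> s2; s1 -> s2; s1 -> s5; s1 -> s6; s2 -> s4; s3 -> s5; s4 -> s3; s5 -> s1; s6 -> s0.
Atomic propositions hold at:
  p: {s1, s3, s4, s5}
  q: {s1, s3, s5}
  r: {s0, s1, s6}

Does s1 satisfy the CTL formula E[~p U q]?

Yes

Sat(~p) = {s0, s2, s6}
E[~p U q]: least fixpoint, start Z0 = Sat(q) = {s1, s3, s5}, add states in Sat(~p) with some successor in Z. Already a fixed point.
Sat(E[~p U q]) = {s1, s3, s5}
s1 ∈ Sat(E[~p U q]) = {s1, s3, s5}, so the formula holds at s1.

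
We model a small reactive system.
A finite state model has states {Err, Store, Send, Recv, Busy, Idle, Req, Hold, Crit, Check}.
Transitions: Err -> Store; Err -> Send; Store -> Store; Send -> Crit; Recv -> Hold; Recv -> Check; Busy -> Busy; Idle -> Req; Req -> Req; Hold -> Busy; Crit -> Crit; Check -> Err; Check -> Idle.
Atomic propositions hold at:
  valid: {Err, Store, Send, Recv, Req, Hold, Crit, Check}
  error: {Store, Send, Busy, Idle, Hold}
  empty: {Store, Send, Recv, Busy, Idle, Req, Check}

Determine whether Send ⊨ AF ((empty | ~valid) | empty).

Sat(~valid) = {Busy, Idle}
Sat(empty | ~valid) = {Store, Send, Recv, Busy, Idle, Req, Check}
Sat((empty | ~valid) | empty) = {Store, Send, Recv, Busy, Idle, Req, Check}
AF ((empty | ~valid) | empty): least fixpoint, start Z0 = {Store, Send, Recv, Busy, Idle, Req, Check}, add states with every successor in Z. Z1 = {Err, Store, Send, Recv, Busy, Idle, Req, Hold, Check}; fixed.
Sat(AF ((empty | ~valid) | empty)) = {Err, Store, Send, Recv, Busy, Idle, Req, Hold, Check}
Send ∈ Sat(AF ((empty | ~valid) | empty)) = {Err, Store, Send, Recv, Busy, Idle, Req, Hold, Check}, so the formula holds at Send.

Yes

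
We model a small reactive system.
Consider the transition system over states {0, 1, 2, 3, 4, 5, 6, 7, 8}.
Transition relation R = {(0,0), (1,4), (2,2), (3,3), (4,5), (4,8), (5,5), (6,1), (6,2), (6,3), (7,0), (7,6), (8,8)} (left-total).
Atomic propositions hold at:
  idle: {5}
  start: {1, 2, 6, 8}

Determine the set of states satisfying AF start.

AF start: least fixpoint, start Z0 = {1, 2, 6, 8}, add states with every successor in Z. Already a fixed point.
Sat(AF start) = {1, 2, 6, 8}

{1, 2, 6, 8}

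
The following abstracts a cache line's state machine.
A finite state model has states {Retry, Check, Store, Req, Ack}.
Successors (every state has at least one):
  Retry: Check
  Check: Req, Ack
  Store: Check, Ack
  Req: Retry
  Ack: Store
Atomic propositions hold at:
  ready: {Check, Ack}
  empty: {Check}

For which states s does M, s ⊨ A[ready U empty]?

{Check}

A[ready U empty]: least fixpoint, start Z0 = Sat(empty) = {Check}, add states in Sat(ready) with every successor in Z. Already a fixed point.
Sat(A[ready U empty]) = {Check}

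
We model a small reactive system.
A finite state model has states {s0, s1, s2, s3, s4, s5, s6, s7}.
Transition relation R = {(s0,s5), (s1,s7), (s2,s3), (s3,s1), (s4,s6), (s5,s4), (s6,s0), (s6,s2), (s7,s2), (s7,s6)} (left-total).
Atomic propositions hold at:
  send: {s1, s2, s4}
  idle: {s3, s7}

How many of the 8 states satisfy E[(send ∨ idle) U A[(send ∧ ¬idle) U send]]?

5

Sat(send ∨ idle) = {s1, s2, s3, s4, s7}
Sat(¬idle) = {s0, s1, s2, s4, s5, s6}
Sat(send ∧ ¬idle) = {s1, s2, s4}
A[(send ∧ ¬idle) U send]: least fixpoint, start Z0 = Sat(send) = {s1, s2, s4}, add states in Sat(send ∧ ¬idle) with every successor in Z. Already a fixed point.
Sat(A[(send ∧ ¬idle) U send]) = {s1, s2, s4}
E[(send ∨ idle) U A[(send ∧ ¬idle) U send]]: least fixpoint, start Z0 = Sat(A[(send ∧ ¬idle) U send]) = {s1, s2, s4}, add states in Sat(send ∨ idle) with some successor in Z. Z1 = {s1, s2, s3, s4, s7}; fixed.
Sat(E[(send ∨ idle) U A[(send ∧ ¬idle) U send]]) = {s1, s2, s3, s4, s7}
|Sat(E[(send ∨ idle) U A[(send ∧ ¬idle) U send]])| = |{s1, s2, s3, s4, s7}| = 5.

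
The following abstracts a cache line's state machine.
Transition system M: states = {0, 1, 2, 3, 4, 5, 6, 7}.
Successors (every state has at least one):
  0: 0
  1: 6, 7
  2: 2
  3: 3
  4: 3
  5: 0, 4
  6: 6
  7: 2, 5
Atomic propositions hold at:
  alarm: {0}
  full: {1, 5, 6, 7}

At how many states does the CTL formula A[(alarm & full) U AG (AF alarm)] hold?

1

Sat(alarm & full) = ∅
AF alarm: least fixpoint, start Z0 = {0}, add states with every successor in Z. Already a fixed point.
Sat(AF alarm) = {0}
AG (AF alarm): greatest fixpoint, start Z0 = {0}, keep only states in Sat with every successor in Z. Already a fixed point.
Sat(AG (AF alarm)) = {0}
A[(alarm & full) U AG (AF alarm)]: least fixpoint, start Z0 = Sat(AG (AF alarm)) = {0}, add states in Sat(alarm & full) with every successor in Z. Already a fixed point.
Sat(A[(alarm & full) U AG (AF alarm)]) = {0}
|Sat(A[(alarm & full) U AG (AF alarm)])| = |{0}| = 1.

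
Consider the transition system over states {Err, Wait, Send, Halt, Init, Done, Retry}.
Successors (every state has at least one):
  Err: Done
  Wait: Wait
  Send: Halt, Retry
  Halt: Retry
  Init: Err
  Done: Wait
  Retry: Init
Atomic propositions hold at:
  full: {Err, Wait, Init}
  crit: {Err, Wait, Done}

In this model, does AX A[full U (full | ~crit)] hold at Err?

Sat(~crit) = {Send, Halt, Init, Retry}
Sat(full | ~crit) = {Err, Wait, Send, Halt, Init, Retry}
A[full U (full | ~crit)]: least fixpoint, start Z0 = Sat((full | ~crit)) = {Err, Wait, Send, Halt, Init, Retry}, add states in Sat(full) with every successor in Z. Already a fixed point.
Sat(A[full U (full | ~crit)]) = {Err, Wait, Send, Halt, Init, Retry}
Sat(AX A[full U (full | ~crit)]) = {s : every successor in {Err, Wait, Send, Halt, Init, Retry}} = {Wait, Send, Halt, Init, Done, Retry}
Err ∉ Sat(AX A[full U (full | ~crit)]) = {Wait, Send, Halt, Init, Done, Retry}, so the formula does not hold at Err.

No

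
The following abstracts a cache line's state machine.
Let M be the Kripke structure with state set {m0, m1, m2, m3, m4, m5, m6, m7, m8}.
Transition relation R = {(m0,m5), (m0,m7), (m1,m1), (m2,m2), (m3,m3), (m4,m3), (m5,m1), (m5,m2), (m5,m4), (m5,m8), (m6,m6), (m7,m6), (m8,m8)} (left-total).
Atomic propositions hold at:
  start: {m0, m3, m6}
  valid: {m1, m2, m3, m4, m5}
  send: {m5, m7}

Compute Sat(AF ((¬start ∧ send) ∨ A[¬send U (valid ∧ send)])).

{m0, m5, m7}

Sat(¬start) = {m1, m2, m4, m5, m7, m8}
Sat(¬start ∧ send) = {m5, m7}
Sat(¬send) = {m0, m1, m2, m3, m4, m6, m8}
Sat(valid ∧ send) = {m5}
A[¬send U (valid ∧ send)]: least fixpoint, start Z0 = Sat((valid ∧ send)) = {m5}, add states in Sat(¬send) with every successor in Z. Already a fixed point.
Sat(A[¬send U (valid ∧ send)]) = {m5}
Sat((¬start ∧ send) ∨ A[¬send U (valid ∧ send)]) = {m5, m7}
AF ((¬start ∧ send) ∨ A[¬send U (valid ∧ send)]): least fixpoint, start Z0 = {m5, m7}, add states with every successor in Z. Z1 = {m0, m5, m7}; fixed.
Sat(AF ((¬start ∧ send) ∨ A[¬send U (valid ∧ send)])) = {m0, m5, m7}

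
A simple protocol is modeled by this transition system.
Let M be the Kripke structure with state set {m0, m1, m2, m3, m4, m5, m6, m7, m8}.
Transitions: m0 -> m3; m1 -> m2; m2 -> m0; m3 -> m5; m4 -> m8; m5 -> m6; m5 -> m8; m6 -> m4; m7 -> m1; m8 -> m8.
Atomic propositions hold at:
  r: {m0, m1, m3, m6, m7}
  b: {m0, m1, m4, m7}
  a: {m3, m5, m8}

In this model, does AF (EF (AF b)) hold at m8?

No

AF b: least fixpoint, start Z0 = {m0, m1, m4, m7}, add states with every successor in Z. Z1 = {m0, m1, m2, m4, m6, m7}; fixed.
Sat(AF b) = {m0, m1, m2, m4, m6, m7}
EF (AF b): least fixpoint, start Z0 = {m0, m1, m2, m4, m6, m7}, add states with some successor in Z. Z1 = {m0, m1, m2, m4, m5, m6, m7}; Z2 = {m0, m1, m2, m3, m4, m5, m6, m7}; fixed.
Sat(EF (AF b)) = {m0, m1, m2, m3, m4, m5, m6, m7}
AF (EF (AF b)): least fixpoint, start Z0 = {m0, m1, m2, m3, m4, m5, m6, m7}, add states with every successor in Z. Already a fixed point.
Sat(AF (EF (AF b))) = {m0, m1, m2, m3, m4, m5, m6, m7}
m8 ∉ Sat(AF (EF (AF b))) = {m0, m1, m2, m3, m4, m5, m6, m7}, so the formula does not hold at m8.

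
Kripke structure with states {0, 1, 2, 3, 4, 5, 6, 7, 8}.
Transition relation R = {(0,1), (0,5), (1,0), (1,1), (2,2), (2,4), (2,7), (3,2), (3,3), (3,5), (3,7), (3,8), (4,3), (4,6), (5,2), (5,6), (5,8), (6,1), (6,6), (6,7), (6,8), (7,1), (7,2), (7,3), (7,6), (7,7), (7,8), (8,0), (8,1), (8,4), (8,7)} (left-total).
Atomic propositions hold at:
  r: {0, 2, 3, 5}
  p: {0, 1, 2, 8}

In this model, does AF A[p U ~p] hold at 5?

Yes

Sat(~p) = {3, 4, 5, 6, 7}
A[p U ~p]: least fixpoint, start Z0 = Sat(~p) = {3, 4, 5, 6, 7}, add states in Sat(p) with every successor in Z. Already a fixed point.
Sat(A[p U ~p]) = {3, 4, 5, 6, 7}
AF A[p U ~p]: least fixpoint, start Z0 = {3, 4, 5, 6, 7}, add states with every successor in Z. Already a fixed point.
Sat(AF A[p U ~p]) = {3, 4, 5, 6, 7}
5 ∈ Sat(AF A[p U ~p]) = {3, 4, 5, 6, 7}, so the formula holds at 5.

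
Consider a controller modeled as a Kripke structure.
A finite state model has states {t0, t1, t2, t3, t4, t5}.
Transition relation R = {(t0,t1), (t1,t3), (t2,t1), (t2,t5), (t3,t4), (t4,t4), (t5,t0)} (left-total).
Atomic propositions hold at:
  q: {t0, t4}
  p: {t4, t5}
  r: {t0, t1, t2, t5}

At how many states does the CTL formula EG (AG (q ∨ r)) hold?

Sat(q ∨ r) = {t0, t1, t2, t4, t5}
AG (q ∨ r): greatest fixpoint, start Z0 = {t0, t1, t2, t4, t5}, keep only states in Sat with every successor in Z. Z1 = {t0, t2, t4, t5}; Z2 = {t4, t5}; Z3 = {t4}; fixed.
Sat(AG (q ∨ r)) = {t4}
EG (AG (q ∨ r)): greatest fixpoint, start Z0 = {t4}, keep only states in Sat with some successor in Z. Already a fixed point.
Sat(EG (AG (q ∨ r))) = {t4}
|Sat(EG (AG (q ∨ r)))| = |{t4}| = 1.

1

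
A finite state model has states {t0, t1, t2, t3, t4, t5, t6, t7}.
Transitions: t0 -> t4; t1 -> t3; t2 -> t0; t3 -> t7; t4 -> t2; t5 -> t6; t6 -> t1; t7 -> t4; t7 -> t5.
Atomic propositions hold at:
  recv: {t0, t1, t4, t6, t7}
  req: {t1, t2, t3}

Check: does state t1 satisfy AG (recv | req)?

Sat(recv | req) = {t0, t1, t2, t3, t4, t6, t7}
AG (recv | req): greatest fixpoint, start Z0 = {t0, t1, t2, t3, t4, t6, t7}, keep only states in Sat with every successor in Z. Z1 = {t0, t1, t2, t3, t4, t6}; Z2 = {t0, t1, t2, t4, t6}; Z3 = {t0, t2, t4, t6}; Z4 = {t0, t2, t4}; fixed.
Sat(AG (recv | req)) = {t0, t2, t4}
t1 ∉ Sat(AG (recv | req)) = {t0, t2, t4}, so the formula does not hold at t1.

No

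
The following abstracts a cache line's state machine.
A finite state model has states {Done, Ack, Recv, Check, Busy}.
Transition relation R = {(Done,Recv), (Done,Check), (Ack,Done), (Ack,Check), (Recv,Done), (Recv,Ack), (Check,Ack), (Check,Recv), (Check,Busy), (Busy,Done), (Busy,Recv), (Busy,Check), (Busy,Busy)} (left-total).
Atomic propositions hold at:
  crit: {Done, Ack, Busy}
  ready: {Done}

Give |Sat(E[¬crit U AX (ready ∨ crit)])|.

2

Sat(¬crit) = {Recv, Check}
Sat(ready ∨ crit) = {Done, Ack, Busy}
Sat(AX (ready ∨ crit)) = {s : every successor in {Done, Ack, Busy}} = {Recv}
E[¬crit U AX (ready ∨ crit)]: least fixpoint, start Z0 = Sat(AX (ready ∨ crit)) = {Recv}, add states in Sat(¬crit) with some successor in Z. Z1 = {Recv, Check}; fixed.
Sat(E[¬crit U AX (ready ∨ crit)]) = {Recv, Check}
|Sat(E[¬crit U AX (ready ∨ crit)])| = |{Recv, Check}| = 2.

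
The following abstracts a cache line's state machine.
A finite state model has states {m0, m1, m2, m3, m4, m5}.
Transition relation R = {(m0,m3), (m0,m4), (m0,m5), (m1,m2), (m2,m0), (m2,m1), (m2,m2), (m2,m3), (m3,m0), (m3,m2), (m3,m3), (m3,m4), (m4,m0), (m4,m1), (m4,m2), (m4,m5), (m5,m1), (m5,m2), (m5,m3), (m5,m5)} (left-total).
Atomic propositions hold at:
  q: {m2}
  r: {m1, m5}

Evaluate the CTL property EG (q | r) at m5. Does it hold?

Sat(q | r) = {m1, m2, m5}
EG (q | r): greatest fixpoint, start Z0 = {m1, m2, m5}, keep only states in Sat with some successor in Z. Already a fixed point.
Sat(EG (q | r)) = {m1, m2, m5}
m5 ∈ Sat(EG (q | r)) = {m1, m2, m5}, so the formula holds at m5.

Yes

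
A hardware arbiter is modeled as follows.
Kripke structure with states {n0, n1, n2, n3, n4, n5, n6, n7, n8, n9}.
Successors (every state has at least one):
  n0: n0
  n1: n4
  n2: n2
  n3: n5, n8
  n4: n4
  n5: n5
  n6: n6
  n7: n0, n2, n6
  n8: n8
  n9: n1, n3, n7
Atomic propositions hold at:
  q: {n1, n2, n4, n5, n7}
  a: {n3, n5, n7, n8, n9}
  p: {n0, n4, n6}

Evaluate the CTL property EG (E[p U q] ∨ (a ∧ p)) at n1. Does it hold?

Yes

E[p U q]: least fixpoint, start Z0 = Sat(q) = {n1, n2, n4, n5, n7}, add states in Sat(p) with some successor in Z. Already a fixed point.
Sat(E[p U q]) = {n1, n2, n4, n5, n7}
Sat(a ∧ p) = ∅
Sat(E[p U q] ∨ (a ∧ p)) = {n1, n2, n4, n5, n7}
EG (E[p U q] ∨ (a ∧ p)): greatest fixpoint, start Z0 = {n1, n2, n4, n5, n7}, keep only states in Sat with some successor in Z. Already a fixed point.
Sat(EG (E[p U q] ∨ (a ∧ p))) = {n1, n2, n4, n5, n7}
n1 ∈ Sat(EG (E[p U q] ∨ (a ∧ p))) = {n1, n2, n4, n5, n7}, so the formula holds at n1.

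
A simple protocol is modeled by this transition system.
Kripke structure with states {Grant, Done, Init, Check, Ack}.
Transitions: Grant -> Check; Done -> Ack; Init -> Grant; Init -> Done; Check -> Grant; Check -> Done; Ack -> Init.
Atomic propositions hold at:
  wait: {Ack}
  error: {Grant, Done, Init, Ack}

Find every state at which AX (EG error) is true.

{Done, Ack}

EG error: greatest fixpoint, start Z0 = {Grant, Done, Init, Ack}, keep only states in Sat with some successor in Z. Z1 = {Done, Init, Ack}; fixed.
Sat(EG error) = {Done, Init, Ack}
Sat(AX (EG error)) = {s : every successor in {Done, Init, Ack}} = {Done, Ack}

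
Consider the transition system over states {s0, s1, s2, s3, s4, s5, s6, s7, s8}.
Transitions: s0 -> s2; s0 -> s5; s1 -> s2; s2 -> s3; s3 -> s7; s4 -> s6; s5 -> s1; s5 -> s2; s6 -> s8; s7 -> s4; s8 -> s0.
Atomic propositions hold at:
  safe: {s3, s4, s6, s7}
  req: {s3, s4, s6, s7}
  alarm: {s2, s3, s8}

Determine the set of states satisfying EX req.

Sat(EX req) = {s : some successor in {s3, s4, s6, s7}} = {s2, s3, s4, s7}

{s2, s3, s4, s7}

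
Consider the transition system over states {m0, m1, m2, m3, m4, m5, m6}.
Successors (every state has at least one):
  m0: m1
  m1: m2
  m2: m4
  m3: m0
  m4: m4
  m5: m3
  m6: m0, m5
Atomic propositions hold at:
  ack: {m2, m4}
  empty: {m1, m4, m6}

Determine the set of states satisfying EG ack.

{m2, m4}

EG ack: greatest fixpoint, start Z0 = {m2, m4}, keep only states in Sat with some successor in Z. Already a fixed point.
Sat(EG ack) = {m2, m4}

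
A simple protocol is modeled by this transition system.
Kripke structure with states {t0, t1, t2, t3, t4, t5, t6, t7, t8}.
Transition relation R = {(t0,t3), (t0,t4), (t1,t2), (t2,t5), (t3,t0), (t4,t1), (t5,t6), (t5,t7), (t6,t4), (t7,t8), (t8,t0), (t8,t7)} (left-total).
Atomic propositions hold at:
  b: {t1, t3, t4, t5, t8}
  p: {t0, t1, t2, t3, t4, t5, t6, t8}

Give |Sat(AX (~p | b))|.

5

Sat(~p) = {t7}
Sat(~p | b) = {t1, t3, t4, t5, t7, t8}
Sat(AX (~p | b)) = {s : every successor in {t1, t3, t4, t5, t7, t8}} = {t0, t2, t4, t6, t7}
|Sat(AX (~p | b))| = |{t0, t2, t4, t6, t7}| = 5.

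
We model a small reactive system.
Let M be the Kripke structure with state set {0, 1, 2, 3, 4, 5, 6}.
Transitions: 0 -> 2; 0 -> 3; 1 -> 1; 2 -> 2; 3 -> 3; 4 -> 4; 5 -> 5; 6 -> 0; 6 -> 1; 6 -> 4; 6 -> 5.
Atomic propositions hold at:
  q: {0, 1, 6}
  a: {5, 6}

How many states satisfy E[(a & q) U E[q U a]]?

Sat(a & q) = {6}
E[q U a]: least fixpoint, start Z0 = Sat(a) = {5, 6}, add states in Sat(q) with some successor in Z. Already a fixed point.
Sat(E[q U a]) = {5, 6}
E[(a & q) U E[q U a]]: least fixpoint, start Z0 = Sat(E[q U a]) = {5, 6}, add states in Sat(a & q) with some successor in Z. Already a fixed point.
Sat(E[(a & q) U E[q U a]]) = {5, 6}
|Sat(E[(a & q) U E[q U a]])| = |{5, 6}| = 2.

2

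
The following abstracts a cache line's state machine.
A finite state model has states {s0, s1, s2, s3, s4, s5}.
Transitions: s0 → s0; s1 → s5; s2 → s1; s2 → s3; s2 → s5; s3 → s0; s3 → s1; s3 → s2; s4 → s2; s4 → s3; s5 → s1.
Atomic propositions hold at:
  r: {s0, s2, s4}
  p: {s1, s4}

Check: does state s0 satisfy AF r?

Yes

AF r: least fixpoint, start Z0 = {s0, s2, s4}, add states with every successor in Z. Already a fixed point.
Sat(AF r) = {s0, s2, s4}
s0 ∈ Sat(AF r) = {s0, s2, s4}, so the formula holds at s0.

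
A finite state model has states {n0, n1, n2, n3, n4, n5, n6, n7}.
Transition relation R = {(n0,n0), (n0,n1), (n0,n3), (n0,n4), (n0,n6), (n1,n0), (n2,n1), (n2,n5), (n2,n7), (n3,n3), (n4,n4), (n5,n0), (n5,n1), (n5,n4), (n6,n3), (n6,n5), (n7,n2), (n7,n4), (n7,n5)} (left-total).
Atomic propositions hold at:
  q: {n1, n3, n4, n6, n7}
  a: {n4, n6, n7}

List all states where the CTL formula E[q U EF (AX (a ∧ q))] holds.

{n0, n1, n2, n4, n5, n6, n7}

Sat(a ∧ q) = {n4, n6, n7}
Sat(AX (a ∧ q)) = {s : every successor in {n4, n6, n7}} = {n4}
EF (AX (a ∧ q)): least fixpoint, start Z0 = {n4}, add states with some successor in Z. Z1 = {n0, n4, n5, n7}; Z2 = {n0, n1, n2, n4, n5, n6, n7}; fixed.
Sat(EF (AX (a ∧ q))) = {n0, n1, n2, n4, n5, n6, n7}
E[q U EF (AX (a ∧ q))]: least fixpoint, start Z0 = Sat(EF (AX (a ∧ q))) = {n0, n1, n2, n4, n5, n6, n7}, add states in Sat(q) with some successor in Z. Already a fixed point.
Sat(E[q U EF (AX (a ∧ q))]) = {n0, n1, n2, n4, n5, n6, n7}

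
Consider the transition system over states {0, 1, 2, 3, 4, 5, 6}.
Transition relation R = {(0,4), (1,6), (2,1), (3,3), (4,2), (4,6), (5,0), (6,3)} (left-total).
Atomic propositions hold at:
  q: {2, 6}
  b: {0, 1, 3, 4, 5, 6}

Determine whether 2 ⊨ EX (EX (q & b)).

Yes

Sat(q & b) = {6}
Sat(EX (q & b)) = {s : some successor in {6}} = {1, 4}
Sat(EX (EX (q & b))) = {s : some successor in {1, 4}} = {0, 2}
2 ∈ Sat(EX (EX (q & b))) = {0, 2}, so the formula holds at 2.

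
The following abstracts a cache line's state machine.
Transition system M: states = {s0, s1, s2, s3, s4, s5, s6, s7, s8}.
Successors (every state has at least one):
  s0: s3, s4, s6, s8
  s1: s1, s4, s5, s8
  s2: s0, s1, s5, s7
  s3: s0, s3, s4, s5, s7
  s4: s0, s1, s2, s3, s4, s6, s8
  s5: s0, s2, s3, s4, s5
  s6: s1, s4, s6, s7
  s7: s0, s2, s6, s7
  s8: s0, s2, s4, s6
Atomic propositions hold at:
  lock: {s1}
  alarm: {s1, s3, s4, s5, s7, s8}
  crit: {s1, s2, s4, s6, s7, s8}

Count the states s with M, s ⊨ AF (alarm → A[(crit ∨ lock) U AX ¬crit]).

Sat(crit ∨ lock) = {s1, s2, s4, s6, s7, s8}
Sat(¬crit) = {s0, s3, s5}
Sat(AX ¬crit) = {s : every successor in {s0, s3, s5}} = ∅
A[(crit ∨ lock) U AX ¬crit]: least fixpoint, start Z0 = Sat(AX ¬crit) = ∅, add states in Sat(crit ∨ lock) with every successor in Z. Already a fixed point.
Sat(A[(crit ∨ lock) U AX ¬crit]) = ∅
Sat(alarm → A[(crit ∨ lock) U AX ¬crit]) = {s0, s2, s6}
AF (alarm → A[(crit ∨ lock) U AX ¬crit]): least fixpoint, start Z0 = {s0, s2, s6}, add states with every successor in Z. Already a fixed point.
Sat(AF (alarm → A[(crit ∨ lock) U AX ¬crit])) = {s0, s2, s6}
|Sat(AF (alarm → A[(crit ∨ lock) U AX ¬crit]))| = |{s0, s2, s6}| = 3.

3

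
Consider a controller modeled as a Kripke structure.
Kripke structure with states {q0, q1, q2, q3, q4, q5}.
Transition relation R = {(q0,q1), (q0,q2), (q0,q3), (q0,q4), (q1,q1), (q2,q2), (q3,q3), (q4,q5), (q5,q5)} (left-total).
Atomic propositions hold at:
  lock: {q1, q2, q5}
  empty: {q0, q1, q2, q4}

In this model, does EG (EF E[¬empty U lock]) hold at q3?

No

Sat(¬empty) = {q3, q5}
E[¬empty U lock]: least fixpoint, start Z0 = Sat(lock) = {q1, q2, q5}, add states in Sat(¬empty) with some successor in Z. Already a fixed point.
Sat(E[¬empty U lock]) = {q1, q2, q5}
EF E[¬empty U lock]: least fixpoint, start Z0 = {q1, q2, q5}, add states with some successor in Z. Z1 = {q0, q1, q2, q4, q5}; fixed.
Sat(EF E[¬empty U lock]) = {q0, q1, q2, q4, q5}
EG (EF E[¬empty U lock]): greatest fixpoint, start Z0 = {q0, q1, q2, q4, q5}, keep only states in Sat with some successor in Z. Already a fixed point.
Sat(EG (EF E[¬empty U lock])) = {q0, q1, q2, q4, q5}
q3 ∉ Sat(EG (EF E[¬empty U lock])) = {q0, q1, q2, q4, q5}, so the formula does not hold at q3.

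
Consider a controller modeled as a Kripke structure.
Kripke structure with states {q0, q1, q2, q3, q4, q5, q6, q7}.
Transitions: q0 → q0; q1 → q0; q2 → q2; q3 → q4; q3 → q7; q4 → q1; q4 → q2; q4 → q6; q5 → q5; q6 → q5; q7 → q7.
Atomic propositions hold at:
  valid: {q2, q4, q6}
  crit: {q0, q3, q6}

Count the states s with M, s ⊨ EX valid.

Sat(EX valid) = {s : some successor in {q2, q4, q6}} = {q2, q3, q4}
|Sat(EX valid)| = |{q2, q3, q4}| = 3.

3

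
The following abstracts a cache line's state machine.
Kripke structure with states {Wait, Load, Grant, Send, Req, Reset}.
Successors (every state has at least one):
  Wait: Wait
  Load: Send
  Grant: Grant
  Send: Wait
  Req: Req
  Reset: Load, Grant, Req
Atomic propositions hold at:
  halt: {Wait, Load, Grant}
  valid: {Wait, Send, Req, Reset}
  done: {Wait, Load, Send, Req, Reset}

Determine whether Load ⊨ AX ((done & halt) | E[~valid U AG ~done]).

No

Sat(done & halt) = {Wait, Load}
Sat(~valid) = {Load, Grant}
Sat(~done) = {Grant}
AG ~done: greatest fixpoint, start Z0 = {Grant}, keep only states in Sat with every successor in Z. Already a fixed point.
Sat(AG ~done) = {Grant}
E[~valid U AG ~done]: least fixpoint, start Z0 = Sat(AG ~done) = {Grant}, add states in Sat(~valid) with some successor in Z. Already a fixed point.
Sat(E[~valid U AG ~done]) = {Grant}
Sat((done & halt) | E[~valid U AG ~done]) = {Wait, Load, Grant}
Sat(AX ((done & halt) | E[~valid U AG ~done])) = {s : every successor in {Wait, Load, Grant}} = {Wait, Grant, Send}
Load ∉ Sat(AX ((done & halt) | E[~valid U AG ~done])) = {Wait, Grant, Send}, so the formula does not hold at Load.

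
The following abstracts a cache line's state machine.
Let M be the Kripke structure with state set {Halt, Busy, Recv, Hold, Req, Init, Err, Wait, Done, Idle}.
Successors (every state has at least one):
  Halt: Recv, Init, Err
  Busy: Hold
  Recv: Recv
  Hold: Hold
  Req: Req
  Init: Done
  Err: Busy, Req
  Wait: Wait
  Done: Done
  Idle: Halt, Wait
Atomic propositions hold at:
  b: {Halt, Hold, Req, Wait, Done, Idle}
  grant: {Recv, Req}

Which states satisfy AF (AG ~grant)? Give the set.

Sat(~grant) = {Halt, Busy, Hold, Init, Err, Wait, Done, Idle}
AG ~grant: greatest fixpoint, start Z0 = {Halt, Busy, Hold, Init, Err, Wait, Done, Idle}, keep only states in Sat with every successor in Z. Z1 = {Busy, Hold, Init, Wait, Done, Idle}; Z2 = {Busy, Hold, Init, Wait, Done}; fixed.
Sat(AG ~grant) = {Busy, Hold, Init, Wait, Done}
AF (AG ~grant): least fixpoint, start Z0 = {Busy, Hold, Init, Wait, Done}, add states with every successor in Z. Already a fixed point.
Sat(AF (AG ~grant)) = {Busy, Hold, Init, Wait, Done}

{Busy, Hold, Init, Wait, Done}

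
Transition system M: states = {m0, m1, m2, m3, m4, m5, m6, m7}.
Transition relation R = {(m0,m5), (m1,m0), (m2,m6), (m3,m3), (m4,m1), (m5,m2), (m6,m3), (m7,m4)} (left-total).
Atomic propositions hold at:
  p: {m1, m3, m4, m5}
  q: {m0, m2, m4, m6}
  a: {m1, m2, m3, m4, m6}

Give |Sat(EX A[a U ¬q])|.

Sat(¬q) = {m1, m3, m5, m7}
A[a U ¬q]: least fixpoint, start Z0 = Sat(¬q) = {m1, m3, m5, m7}, add states in Sat(a) with every successor in Z. Z1 = {m1, m3, m4, m5, m6, m7}; Z2 = {m1, m2, m3, m4, m5, m6, m7}; fixed.
Sat(A[a U ¬q]) = {m1, m2, m3, m4, m5, m6, m7}
Sat(EX A[a U ¬q]) = {s : some successor in {m1, m2, m3, m4, m5, m6, m7}} = {m0, m2, m3, m4, m5, m6, m7}
|Sat(EX A[a U ¬q])| = |{m0, m2, m3, m4, m5, m6, m7}| = 7.

7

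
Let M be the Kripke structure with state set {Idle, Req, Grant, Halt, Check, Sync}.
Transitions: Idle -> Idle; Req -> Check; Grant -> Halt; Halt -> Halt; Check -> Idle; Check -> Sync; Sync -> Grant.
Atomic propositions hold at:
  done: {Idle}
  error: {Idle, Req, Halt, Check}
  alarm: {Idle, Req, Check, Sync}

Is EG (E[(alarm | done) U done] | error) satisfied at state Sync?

No

Sat(alarm | done) = {Idle, Req, Check, Sync}
E[(alarm | done) U done]: least fixpoint, start Z0 = Sat(done) = {Idle}, add states in Sat(alarm | done) with some successor in Z. Z1 = {Idle, Check}; Z2 = {Idle, Req, Check}; fixed.
Sat(E[(alarm | done) U done]) = {Idle, Req, Check}
Sat(E[(alarm | done) U done] | error) = {Idle, Req, Halt, Check}
EG (E[(alarm | done) U done] | error): greatest fixpoint, start Z0 = {Idle, Req, Halt, Check}, keep only states in Sat with some successor in Z. Already a fixed point.
Sat(EG (E[(alarm | done) U done] | error)) = {Idle, Req, Halt, Check}
Sync ∉ Sat(EG (E[(alarm | done) U done] | error)) = {Idle, Req, Halt, Check}, so the formula does not hold at Sync.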